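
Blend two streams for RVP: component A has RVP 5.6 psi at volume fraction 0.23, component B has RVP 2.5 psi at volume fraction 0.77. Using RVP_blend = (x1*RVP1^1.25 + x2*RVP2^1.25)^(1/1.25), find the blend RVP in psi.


Chevron index: RVP_blend = (sum xi*RVPi^1.25)^(1/1.25)
RVP^1.25 terms: 0.23 * 5.6^1.25 + 0.77 * 2.5^1.25 = 4.40192
RVP_blend = 4.40192^(1/1.25) = 3.273

3.273 psi


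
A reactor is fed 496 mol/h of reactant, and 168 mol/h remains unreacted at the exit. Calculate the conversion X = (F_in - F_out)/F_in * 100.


X = (F_in - F_out) / F_in * 100
Moles reacted = 496 - 168 = 328
X = 328 / 496 * 100
= 0.6613 * 100
= 66.13 %

66.13 %


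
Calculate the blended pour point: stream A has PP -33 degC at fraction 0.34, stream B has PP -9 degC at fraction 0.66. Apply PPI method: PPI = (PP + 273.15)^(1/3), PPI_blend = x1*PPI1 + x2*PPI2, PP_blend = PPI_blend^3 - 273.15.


PPI_1 = (-33 + 273.15)^(1/3) = 6.215759
PPI_2 = (-9 + 273.15)^(1/3) = 6.416283
PPI_blend = 0.34 * 6.215759 + 0.66 * 6.416283 = 6.348105
PP_blend = 6.348105^3 - 273.15 = 255.8187 - 273.15 = -17.33

-17.33 degC


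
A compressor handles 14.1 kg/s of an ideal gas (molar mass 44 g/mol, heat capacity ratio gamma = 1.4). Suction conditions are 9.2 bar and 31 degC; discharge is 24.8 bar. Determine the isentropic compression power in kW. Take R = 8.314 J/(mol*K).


Isentropic work: W = m*(gamma/(gamma-1))*(R*T1/MW)*((P2/P1)^((gamma-1)/gamma) - 1)
T1 = 31 + 273.15 = 304.15 K
Pressure ratio = 24.8 / 9.2 = 2.69565
Exponent = (1.4 - 1)/1.4 = 0.285714
(P2/P1)^exp - 1 = 2.69565^0.285714 - 1 = 0.327537
W = 14.1 * 1.4 / 0.4 * 8.314 * 304.15 / 44 * 0.327537 = 929.0

929.0 kW


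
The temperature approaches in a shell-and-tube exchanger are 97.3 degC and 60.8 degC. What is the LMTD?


LMTD = (dT1 - dT2) / ln(dT1/dT2)
= (97.3 - 60.8) / ln(97.3 / 60.8) = 36.5 / 0.470209 = 77.63

77.63 degC


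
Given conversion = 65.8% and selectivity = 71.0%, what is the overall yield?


Overall yield = conversion (%) * selectivity (%) / 100
Conversion = 65.8%, Selectivity = 71.0%
Y = 65.8 * 71.0 / 100
= 46.718 %

46.718 %


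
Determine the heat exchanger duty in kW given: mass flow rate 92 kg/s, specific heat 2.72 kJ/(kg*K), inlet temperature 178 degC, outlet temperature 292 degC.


Q = m_dot * cp * delta_T
delta_T = 292 - 178 = 114 K
Q = 92 * 2.72 * 114
= 250.24 * 114
= 28527.36 kW

28527.36 kW


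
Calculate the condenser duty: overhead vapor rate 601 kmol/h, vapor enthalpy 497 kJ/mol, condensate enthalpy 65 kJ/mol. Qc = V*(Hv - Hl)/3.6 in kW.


Qc = 601 * (497 - 65) / 3.6 = 601 * 432 / 3.6 = 72120

72120 kW


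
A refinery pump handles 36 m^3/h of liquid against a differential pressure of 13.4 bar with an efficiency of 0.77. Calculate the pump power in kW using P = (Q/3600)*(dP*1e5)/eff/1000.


Q = 36 / 3600 = 0.01 m^3/s
P = 0.01 * (13.4 * 1e5) / 0.77 / 1000 = 17.40

17.40 kW


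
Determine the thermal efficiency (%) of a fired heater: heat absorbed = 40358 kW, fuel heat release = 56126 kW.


Furnace efficiency = Q_absorbed / Q_fuel * 100
= 40358 / 56126 * 100 = 71.91

71.91 %


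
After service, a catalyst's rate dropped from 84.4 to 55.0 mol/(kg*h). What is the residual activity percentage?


Activity (%) = (rate_used / rate_fresh) * 100
rate_used = 55.0, rate_fresh = 84.4
= (55.0 / 84.4) * 100
= 0.6517 * 100 = 65.17

65.17 %


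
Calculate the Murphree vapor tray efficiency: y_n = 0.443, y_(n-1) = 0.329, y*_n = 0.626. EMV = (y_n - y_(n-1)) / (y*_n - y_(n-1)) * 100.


Murphree vapor efficiency: EMV = (y_n - y_(n-1)) / (y*_n - y_(n-1)) * 100
EMV = (0.443 - 0.329) / (0.626 - 0.329) * 100 = 0.114 / 0.297 * 100 = 38.38

38.38 %


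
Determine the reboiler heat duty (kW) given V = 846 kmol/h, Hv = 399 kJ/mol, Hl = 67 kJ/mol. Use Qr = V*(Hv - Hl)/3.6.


Qr = 846 * (399 - 67) / 3.6 = 846 * 332 / 3.6 = 78020

78020 kW


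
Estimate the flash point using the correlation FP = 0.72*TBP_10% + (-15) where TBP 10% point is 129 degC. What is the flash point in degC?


FP = 0.72 * 129 + (-15) = 77.88

77.88 degC


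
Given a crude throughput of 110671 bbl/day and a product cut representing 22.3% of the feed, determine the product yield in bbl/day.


Crude throughput = 110671 bbl/day
Fraction yield = 22.3%
yield = throughput * fraction / 100
yield = 110671 * 22.3 / 100 = 24679.633

24679.633 bbl/day


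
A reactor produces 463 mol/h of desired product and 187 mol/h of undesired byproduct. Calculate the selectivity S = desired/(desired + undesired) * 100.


Selectivity = desired / (desired + undesired) * 100
Total products = 463 + 187 = 650 mol/h
S = 463 / 650 * 100
= 0.7123 * 100
= 71.23 %

71.23 %


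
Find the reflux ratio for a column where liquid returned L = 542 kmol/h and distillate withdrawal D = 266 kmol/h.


Reflux ratio definition: R = L / D (liquid returned / distillate withdrawn)
L = 542 kmol/h, D = 266 kmol/h
R = 542 / 266 = 2.038

2.038


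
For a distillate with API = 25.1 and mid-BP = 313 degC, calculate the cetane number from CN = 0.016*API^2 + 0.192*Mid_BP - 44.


CN = 0.016 * 25.1^2 + 0.192 * 313 - 44
CN = 10.08016 + 60.096 - 44 = 26.17616

26.17616


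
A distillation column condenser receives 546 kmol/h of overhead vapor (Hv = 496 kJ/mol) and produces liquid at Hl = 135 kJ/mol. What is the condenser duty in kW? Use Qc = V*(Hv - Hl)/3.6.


Qc = 546 * (496 - 135) / 3.6 = 546 * 361 / 3.6 = 54750

54750 kW


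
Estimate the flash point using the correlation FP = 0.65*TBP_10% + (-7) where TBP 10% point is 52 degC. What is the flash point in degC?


FP = 0.65 * 52 + (-7) = 26.8

26.8 degC


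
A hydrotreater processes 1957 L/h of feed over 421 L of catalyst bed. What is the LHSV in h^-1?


LHSV = volumetric feed rate / catalyst volume
= 1957 L/h / 421 L
= 4.648 h^-1

4.648 h^-1


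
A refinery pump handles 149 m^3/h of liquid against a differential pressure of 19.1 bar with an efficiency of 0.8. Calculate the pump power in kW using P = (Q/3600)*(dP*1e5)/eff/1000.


Q = 149 / 3600 = 0.0413889 m^3/s
P = 0.0413889 * (19.1 * 1e5) / 0.8 / 1000 = 98.82

98.82 kW


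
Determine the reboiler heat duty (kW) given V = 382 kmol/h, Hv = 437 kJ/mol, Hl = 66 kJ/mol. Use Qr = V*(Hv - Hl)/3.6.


Qr = 382 * (437 - 66) / 3.6 = 382 * 371 / 3.6 = 39370

39370 kW


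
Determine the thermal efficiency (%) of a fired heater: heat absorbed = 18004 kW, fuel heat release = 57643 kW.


Furnace efficiency = Q_absorbed / Q_fuel * 100
= 18004 / 57643 * 100 = 31.23

31.23 %


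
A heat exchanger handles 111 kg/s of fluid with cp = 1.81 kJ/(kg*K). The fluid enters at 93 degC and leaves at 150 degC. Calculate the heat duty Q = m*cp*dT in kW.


Q = m_dot * cp * delta_T
delta_T = 150 - 93 = 57 K
Q = 111 * 1.81 * 57
= 200.91 * 57
= 11451.87 kW

11451.87 kW


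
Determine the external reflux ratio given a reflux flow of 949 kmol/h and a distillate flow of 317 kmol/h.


Reflux ratio definition: R = L / D (liquid returned / distillate withdrawn)
L = 949 kmol/h, D = 317 kmol/h
R = 949 / 317 = 2.994

2.994


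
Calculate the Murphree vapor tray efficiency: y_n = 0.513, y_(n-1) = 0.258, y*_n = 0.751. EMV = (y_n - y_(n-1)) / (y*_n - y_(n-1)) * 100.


Murphree vapor efficiency: EMV = (y_n - y_(n-1)) / (y*_n - y_(n-1)) * 100
EMV = (0.513 - 0.258) / (0.751 - 0.258) * 100 = 0.255 / 0.493 * 100 = 51.72

51.72 %


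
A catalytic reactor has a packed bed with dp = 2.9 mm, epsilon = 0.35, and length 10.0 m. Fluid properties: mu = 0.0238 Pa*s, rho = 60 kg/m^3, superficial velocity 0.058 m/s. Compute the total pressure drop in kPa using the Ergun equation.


dp = 2.9 mm = 0.0029 m
Viscous term = 150*0.0238*0.058*(1-0.35)^2 / (0.0029^2*0.35^3) = 242618
Inertial term = 1.75*60*0.058^2*(1-0.35) / (0.0029*0.35^3) = 1846.53
dP/L = 242618 + 1846.53 = 244465 Pa/m
dP = 244465 * 10.0 / 1000 = 2445 kPa

2445 kPa


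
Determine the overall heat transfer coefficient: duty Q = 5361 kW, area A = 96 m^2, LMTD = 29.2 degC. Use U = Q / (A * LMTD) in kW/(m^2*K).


From Q = U*A*LMTD, U = Q / (A * LMTD)
U = 5361 / (96 * 29.2) = 5361 / 2803.2 = 1.912

1.912 kW/(m^2*K)


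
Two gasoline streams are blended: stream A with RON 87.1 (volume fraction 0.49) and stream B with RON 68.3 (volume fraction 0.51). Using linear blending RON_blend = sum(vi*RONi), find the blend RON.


Linear blending: RON_blend = sum(vi * RONi)
Contribution 1: 0.49 * 87.1 = 42.679
Contribution 2: 0.51 * 68.3 = 34.833
RON_blend = 42.679 + 34.833 = 77.512

77.512


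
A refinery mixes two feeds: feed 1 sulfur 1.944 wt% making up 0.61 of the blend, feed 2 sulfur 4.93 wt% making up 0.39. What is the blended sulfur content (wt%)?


Linear sulfur blending: S_blend = x1*S1 + x2*S2
Contribution 1: 0.61 * 1.944 = 1.18584 wt%
Contribution 2: 0.39 * 4.93 = 1.9227 wt%
S_blend = 1.18584 + 1.9227 = 3.10854

3.10854 wt%


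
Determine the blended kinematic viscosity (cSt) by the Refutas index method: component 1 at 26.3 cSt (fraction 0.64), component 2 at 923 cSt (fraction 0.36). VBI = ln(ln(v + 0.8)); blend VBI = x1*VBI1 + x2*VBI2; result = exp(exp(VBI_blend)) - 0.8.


Refutas method: VBN_i = 14.534*ln(ln(visc_i + 0.8)) + 10.975, blended linearly by mass fraction; since VBN is linear in VBI_i = ln(ln(visc_i + 0.8)) and the fractions sum to 1, blend VBI directly: visc = exp(exp(VBI_blend)) - 0.8
VBI_1 = ln(ln(26.3 + 0.8)) = 1.19378
VBI_2 = ln(ln(923 + 0.8)) = 1.9211
VBI_blend = 0.64 * 1.19378 + 0.36 * 1.9211 = 1.45562
visc_blend = exp(exp(1.45562)) - 0.8 = 71.96

71.96 cSt


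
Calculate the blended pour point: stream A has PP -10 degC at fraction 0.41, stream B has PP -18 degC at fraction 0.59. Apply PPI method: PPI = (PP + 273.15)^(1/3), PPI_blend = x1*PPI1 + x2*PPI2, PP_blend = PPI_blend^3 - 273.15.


PPI_1 = (-10 + 273.15)^(1/3) = 6.408176
PPI_2 = (-18 + 273.15)^(1/3) = 6.342569
PPI_blend = 0.41 * 6.408176 + 0.59 * 6.342569 = 6.369468
PP_blend = 6.369468^3 - 273.15 = 258.4101 - 273.15 = -14.74

-14.74 degC


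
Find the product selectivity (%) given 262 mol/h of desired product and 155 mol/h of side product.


Selectivity = desired / (desired + undesired) * 100
Total products = 262 + 155 = 417 mol/h
S = 262 / 417 * 100
= 0.6283 * 100
= 62.83 %

62.83 %


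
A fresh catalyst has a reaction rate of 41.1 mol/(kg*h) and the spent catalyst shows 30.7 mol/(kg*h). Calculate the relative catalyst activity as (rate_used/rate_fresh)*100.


Activity (%) = (rate_used / rate_fresh) * 100
rate_used = 30.7, rate_fresh = 41.1
= (30.7 / 41.1) * 100
= 0.7470 * 100 = 74.70

74.70 %


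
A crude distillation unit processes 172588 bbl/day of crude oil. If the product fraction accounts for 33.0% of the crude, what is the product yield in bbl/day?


Crude throughput = 172588 bbl/day
Fraction yield = 33.0%
yield = throughput * fraction / 100
yield = 172588 * 33.0 / 100 = 56954.04

56954.04 bbl/day


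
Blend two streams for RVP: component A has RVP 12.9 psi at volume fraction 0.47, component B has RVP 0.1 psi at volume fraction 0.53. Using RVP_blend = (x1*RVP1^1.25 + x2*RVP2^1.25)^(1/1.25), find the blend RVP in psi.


Chevron index: RVP_blend = (sum xi*RVPi^1.25)^(1/1.25)
RVP^1.25 terms: 0.47 * 12.9^1.25 + 0.53 * 0.1^1.25 = 11.5202
RVP_blend = 11.5202^(1/1.25) = 7.066

7.066 psi


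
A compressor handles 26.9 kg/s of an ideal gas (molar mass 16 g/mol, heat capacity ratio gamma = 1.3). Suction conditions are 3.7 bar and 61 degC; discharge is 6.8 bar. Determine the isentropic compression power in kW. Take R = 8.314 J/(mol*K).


Isentropic work: W = m*(gamma/(gamma-1))*(R*T1/MW)*((P2/P1)^((gamma-1)/gamma) - 1)
T1 = 61 + 273.15 = 334.15 K
Pressure ratio = 6.8 / 3.7 = 1.83784
Exponent = (1.3 - 1)/1.3 = 0.230769
(P2/P1)^exp - 1 = 1.83784^0.230769 - 1 = 0.150785
W = 26.9 * 1.3 / 0.3 * 8.314 * 334.15 / 16 * 0.150785 = 3052

3052 kW


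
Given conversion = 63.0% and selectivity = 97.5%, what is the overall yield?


Overall yield = conversion (%) * selectivity (%) / 100
Conversion = 63.0%, Selectivity = 97.5%
Y = 63.0 * 97.5 / 100
= 61.425 %

61.425 %


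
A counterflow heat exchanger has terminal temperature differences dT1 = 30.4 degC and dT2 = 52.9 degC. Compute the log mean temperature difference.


LMTD = (dT1 - dT2) / ln(dT1/dT2)
= (30.4 - 52.9) / ln(30.4 / 52.9) = -22.5 / -0.553961 = 40.62

40.62 degC


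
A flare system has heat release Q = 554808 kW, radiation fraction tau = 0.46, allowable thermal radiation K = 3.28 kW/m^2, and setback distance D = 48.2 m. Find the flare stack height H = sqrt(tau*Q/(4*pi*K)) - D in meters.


tau*Q/(4*pi*K) = 0.46 * 554808 / (4 * pi * 3.28) = 6191.8
sqrt(6191.8) = 78.688
H = 78.688 - 48.2 = 30.49

30.49 m


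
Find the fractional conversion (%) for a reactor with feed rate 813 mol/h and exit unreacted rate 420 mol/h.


X = (F_in - F_out) / F_in * 100
Moles reacted = 813 - 420 = 393
X = 393 / 813 * 100
= 0.4834 * 100
= 48.34 %

48.34 %


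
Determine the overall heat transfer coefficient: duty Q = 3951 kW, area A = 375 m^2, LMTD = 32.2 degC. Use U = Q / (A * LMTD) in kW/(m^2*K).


From Q = U*A*LMTD, U = Q / (A * LMTD)
U = 3951 / (375 * 32.2) = 3951 / 12075 = 0.3272

0.3272 kW/(m^2*K)


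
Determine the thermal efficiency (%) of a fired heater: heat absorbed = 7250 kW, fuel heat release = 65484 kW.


Furnace efficiency = Q_absorbed / Q_fuel * 100
= 7250 / 65484 * 100 = 11.07

11.07 %


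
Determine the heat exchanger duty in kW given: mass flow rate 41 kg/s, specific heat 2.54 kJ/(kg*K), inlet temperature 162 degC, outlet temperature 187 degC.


Q = m_dot * cp * delta_T
delta_T = 187 - 162 = 25 K
Q = 41 * 2.54 * 25
= 104.14 * 25
= 2603.5 kW

2603.5 kW


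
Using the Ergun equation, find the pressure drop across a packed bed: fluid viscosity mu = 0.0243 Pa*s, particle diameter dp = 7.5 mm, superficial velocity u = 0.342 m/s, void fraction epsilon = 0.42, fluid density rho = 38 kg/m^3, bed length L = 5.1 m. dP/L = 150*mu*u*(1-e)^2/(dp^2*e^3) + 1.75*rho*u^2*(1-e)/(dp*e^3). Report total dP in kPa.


dp = 7.5 mm = 0.0075 m
Viscous term = 150*0.0243*0.342*(1-0.42)^2 / (0.0075^2*0.42^3) = 100626
Inertial term = 1.75*38*0.342^2*(1-0.42) / (0.0075*0.42^3) = 8118.82
dP/L = 100626 + 8118.82 = 108745 Pa/m
dP = 108745 * 5.1 / 1000 = 554.6 kPa

554.6 kPa


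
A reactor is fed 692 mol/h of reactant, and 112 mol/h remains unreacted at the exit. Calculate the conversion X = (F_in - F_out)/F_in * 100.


X = (F_in - F_out) / F_in * 100
Moles reacted = 692 - 112 = 580
X = 580 / 692 * 100
= 0.8382 * 100
= 83.82 %

83.82 %


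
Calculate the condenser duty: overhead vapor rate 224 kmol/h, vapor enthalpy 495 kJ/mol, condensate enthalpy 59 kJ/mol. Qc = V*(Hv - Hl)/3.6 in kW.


Qc = 224 * (495 - 59) / 3.6 = 224 * 436 / 3.6 = 27130

27130 kW


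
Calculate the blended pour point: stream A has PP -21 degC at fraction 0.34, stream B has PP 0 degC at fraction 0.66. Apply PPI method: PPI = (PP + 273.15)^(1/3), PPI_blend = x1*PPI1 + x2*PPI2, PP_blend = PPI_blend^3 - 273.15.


PPI_1 = (-21 + 273.15)^(1/3) = 6.317613
PPI_2 = (0 + 273.15)^(1/3) = 6.488342
PPI_blend = 0.34 * 6.317613 + 0.66 * 6.488342 = 6.430294
PP_blend = 6.430294^3 - 273.15 = 265.8842 - 273.15 = -7.27

-7.27 degC


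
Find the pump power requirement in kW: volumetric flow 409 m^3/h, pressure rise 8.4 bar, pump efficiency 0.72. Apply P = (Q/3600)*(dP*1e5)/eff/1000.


Q = 409 / 3600 = 0.113611 m^3/s
P = 0.113611 * (8.4 * 1e5) / 0.72 / 1000 = 132.5

132.5 kW


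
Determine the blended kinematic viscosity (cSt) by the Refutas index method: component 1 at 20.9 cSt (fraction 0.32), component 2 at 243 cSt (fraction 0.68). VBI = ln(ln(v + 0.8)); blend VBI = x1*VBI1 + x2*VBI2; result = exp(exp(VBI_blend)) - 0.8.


Refutas method: VBN_i = 14.534*ln(ln(visc_i + 0.8)) + 10.975, blended linearly by mass fraction; since VBN is linear in VBI_i = ln(ln(visc_i + 0.8)) and the fractions sum to 1, blend VBI directly: visc = exp(exp(VBI_blend)) - 0.8
VBI_1 = ln(ln(20.9 + 0.8)) = 1.12406
VBI_2 = ln(ln(243 + 0.8)) = 1.70408
VBI_blend = 0.32 * 1.12406 + 0.68 * 1.70408 = 1.51847
visc_blend = exp(exp(1.51847)) - 0.8 = 95.29

95.29 cSt


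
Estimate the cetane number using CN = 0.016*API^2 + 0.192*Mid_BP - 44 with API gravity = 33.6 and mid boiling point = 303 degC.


CN = 0.016 * 33.6^2 + 0.192 * 303 - 44
CN = 18.06336 + 58.176 - 44 = 32.23936

32.23936


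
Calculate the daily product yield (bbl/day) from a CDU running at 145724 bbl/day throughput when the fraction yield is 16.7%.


Crude throughput = 145724 bbl/day
Fraction yield = 16.7%
yield = throughput * fraction / 100
yield = 145724 * 16.7 / 100 = 24335.908

24335.908 bbl/day


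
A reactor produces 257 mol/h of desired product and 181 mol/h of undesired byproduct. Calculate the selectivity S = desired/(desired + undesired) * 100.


Selectivity = desired / (desired + undesired) * 100
Total products = 257 + 181 = 438 mol/h
S = 257 / 438 * 100
= 0.5868 * 100
= 58.68 %

58.68 %


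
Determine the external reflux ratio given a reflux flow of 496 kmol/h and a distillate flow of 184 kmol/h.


Reflux ratio definition: R = L / D (liquid returned / distillate withdrawn)
L = 496 kmol/h, D = 184 kmol/h
R = 496 / 184 = 2.696

2.696


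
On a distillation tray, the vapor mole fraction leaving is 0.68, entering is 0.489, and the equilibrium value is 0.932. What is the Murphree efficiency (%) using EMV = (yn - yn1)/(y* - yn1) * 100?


Murphree vapor efficiency: EMV = (y_n - y_(n-1)) / (y*_n - y_(n-1)) * 100
EMV = (0.68 - 0.489) / (0.932 - 0.489) * 100 = 0.191 / 0.443 * 100 = 43.12

43.12 %


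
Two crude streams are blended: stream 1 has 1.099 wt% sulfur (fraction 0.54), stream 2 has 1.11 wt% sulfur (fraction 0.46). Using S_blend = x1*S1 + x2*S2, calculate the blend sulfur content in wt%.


Linear sulfur blending: S_blend = x1*S1 + x2*S2
Contribution 1: 0.54 * 1.099 = 0.59346 wt%
Contribution 2: 0.46 * 1.11 = 0.5106 wt%
S_blend = 0.59346 + 0.5106 = 1.10406

1.10406 wt%


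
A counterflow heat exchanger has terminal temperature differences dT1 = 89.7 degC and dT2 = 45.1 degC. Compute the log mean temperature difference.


LMTD = (dT1 - dT2) / ln(dT1/dT2)
= (89.7 - 45.1) / ln(89.7 / 45.1) = 44.6 / 0.687589 = 64.86

64.86 degC


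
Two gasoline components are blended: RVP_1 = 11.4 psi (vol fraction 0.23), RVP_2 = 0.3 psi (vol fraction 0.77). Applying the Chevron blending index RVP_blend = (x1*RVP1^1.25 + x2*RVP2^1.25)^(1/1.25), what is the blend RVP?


Chevron index: RVP_blend = (sum xi*RVPi^1.25)^(1/1.25)
RVP^1.25 terms: 0.23 * 11.4^1.25 + 0.77 * 0.3^1.25 = 4.98887
RVP_blend = 4.98887^(1/1.25) = 3.617

3.617 psi


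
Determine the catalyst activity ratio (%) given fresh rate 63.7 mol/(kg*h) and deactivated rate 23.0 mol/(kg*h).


Activity (%) = (rate_used / rate_fresh) * 100
rate_used = 23.0, rate_fresh = 63.7
= (23.0 / 63.7) * 100
= 0.3611 * 100 = 36.11

36.11 %


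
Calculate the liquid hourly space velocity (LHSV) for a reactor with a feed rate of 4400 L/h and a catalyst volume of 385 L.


LHSV = volumetric feed rate / catalyst volume
= 4400 L/h / 385 L
= 11.43 h^-1

11.43 h^-1


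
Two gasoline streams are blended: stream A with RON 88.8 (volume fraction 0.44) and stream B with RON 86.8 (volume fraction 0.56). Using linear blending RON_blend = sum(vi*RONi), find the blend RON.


Linear blending: RON_blend = sum(vi * RONi)
Contribution 1: 0.44 * 88.8 = 39.072
Contribution 2: 0.56 * 86.8 = 48.608
RON_blend = 39.072 + 48.608 = 87.68

87.68


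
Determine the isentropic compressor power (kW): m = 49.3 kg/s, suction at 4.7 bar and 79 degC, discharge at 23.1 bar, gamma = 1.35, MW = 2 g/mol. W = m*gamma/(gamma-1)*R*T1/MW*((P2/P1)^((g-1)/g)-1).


Isentropic work: W = m*(gamma/(gamma-1))*(R*T1/MW)*((P2/P1)^((gamma-1)/gamma) - 1)
T1 = 79 + 273.15 = 352.15 K
Pressure ratio = 23.1 / 4.7 = 4.91489
Exponent = (1.35 - 1)/1.35 = 0.259259
(P2/P1)^exp - 1 = 4.91489^0.259259 - 1 = 0.511058
W = 49.3 * 1.35 / 0.35 * 8.314 * 352.15 / 2 * 0.511058 = 142300

142300 kW


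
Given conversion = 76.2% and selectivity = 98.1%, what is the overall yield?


Overall yield = conversion (%) * selectivity (%) / 100
Conversion = 76.2%, Selectivity = 98.1%
Y = 76.2 * 98.1 / 100
= 74.7522 %

74.7522 %


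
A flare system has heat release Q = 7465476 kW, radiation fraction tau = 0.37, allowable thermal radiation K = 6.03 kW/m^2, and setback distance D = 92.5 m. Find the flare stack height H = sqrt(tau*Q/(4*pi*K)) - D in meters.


tau*Q/(4*pi*K) = 0.37 * 7465476 / (4 * pi * 6.03) = 36452.9
sqrt(36452.9) = 190.926
H = 190.926 - 92.5 = 98.43

98.43 m


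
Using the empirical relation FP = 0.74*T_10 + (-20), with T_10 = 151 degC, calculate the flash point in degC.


FP = 0.74 * 151 + (-20) = 91.74

91.74 degC


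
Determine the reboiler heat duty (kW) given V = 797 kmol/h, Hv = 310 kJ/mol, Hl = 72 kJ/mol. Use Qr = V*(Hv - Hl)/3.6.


Qr = 797 * (310 - 72) / 3.6 = 797 * 238 / 3.6 = 52690

52690 kW


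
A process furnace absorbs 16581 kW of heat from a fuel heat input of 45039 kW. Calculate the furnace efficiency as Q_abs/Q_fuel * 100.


Furnace efficiency = Q_absorbed / Q_fuel * 100
= 16581 / 45039 * 100 = 36.81

36.81 %


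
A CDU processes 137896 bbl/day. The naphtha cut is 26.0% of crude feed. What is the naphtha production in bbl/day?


Crude throughput = 137896 bbl/day
Fraction yield = 26.0%
yield = throughput * fraction / 100
yield = 137896 * 26.0 / 100 = 35852.96

35852.96 bbl/day


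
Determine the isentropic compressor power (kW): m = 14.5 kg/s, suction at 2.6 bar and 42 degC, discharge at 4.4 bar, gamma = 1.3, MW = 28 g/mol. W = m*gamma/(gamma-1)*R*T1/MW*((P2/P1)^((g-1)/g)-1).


Isentropic work: W = m*(gamma/(gamma-1))*(R*T1/MW)*((P2/P1)^((gamma-1)/gamma) - 1)
T1 = 42 + 273.15 = 315.15 K
Pressure ratio = 4.4 / 2.6 = 1.69231
Exponent = (1.3 - 1)/1.3 = 0.230769
(P2/P1)^exp - 1 = 1.69231^0.230769 - 1 = 0.129084
W = 14.5 * 1.3 / 0.3 * 8.314 * 315.15 / 28 * 0.129084 = 759.0

759.0 kW


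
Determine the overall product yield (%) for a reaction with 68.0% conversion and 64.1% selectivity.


Overall yield = conversion (%) * selectivity (%) / 100
Conversion = 68.0%, Selectivity = 64.1%
Y = 68.0 * 64.1 / 100
= 43.588 %

43.588 %


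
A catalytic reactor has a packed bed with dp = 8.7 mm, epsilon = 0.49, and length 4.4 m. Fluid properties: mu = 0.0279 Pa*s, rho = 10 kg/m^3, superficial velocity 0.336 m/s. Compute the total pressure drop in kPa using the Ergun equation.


dp = 8.7 mm = 0.0087 m
Viscous term = 150*0.0279*0.336*(1-0.49)^2 / (0.0087^2*0.49^3) = 41072.2
Inertial term = 1.75*10*0.336^2*(1-0.49) / (0.0087*0.49^3) = 984.417
dP/L = 41072.2 + 984.417 = 42056.6 Pa/m
dP = 42056.6 * 4.4 / 1000 = 185.0 kPa

185.0 kPa


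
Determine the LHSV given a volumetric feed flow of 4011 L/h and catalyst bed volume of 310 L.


LHSV = volumetric feed rate / catalyst volume
= 4011 L/h / 310 L
= 12.94 h^-1

12.94 h^-1


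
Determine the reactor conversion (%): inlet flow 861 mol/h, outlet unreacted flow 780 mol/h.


X = (F_in - F_out) / F_in * 100
Moles reacted = 861 - 780 = 81
X = 81 / 861 * 100
= 0.09408 * 100
= 9.408 %

9.408 %


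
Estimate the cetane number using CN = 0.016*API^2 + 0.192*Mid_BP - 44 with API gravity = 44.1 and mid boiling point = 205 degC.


CN = 0.016 * 44.1^2 + 0.192 * 205 - 44
CN = 31.11696 + 39.36 - 44 = 26.47696

26.47696


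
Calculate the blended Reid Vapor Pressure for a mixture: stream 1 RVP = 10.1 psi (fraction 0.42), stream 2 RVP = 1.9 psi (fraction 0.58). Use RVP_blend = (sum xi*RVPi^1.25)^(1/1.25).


Chevron index: RVP_blend = (sum xi*RVPi^1.25)^(1/1.25)
RVP^1.25 terms: 0.42 * 10.1^1.25 + 0.58 * 1.9^1.25 = 8.85606
RVP_blend = 8.85606^(1/1.25) = 5.725

5.725 psi


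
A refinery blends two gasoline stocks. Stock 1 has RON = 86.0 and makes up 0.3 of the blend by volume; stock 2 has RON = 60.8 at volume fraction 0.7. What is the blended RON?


Linear blending: RON_blend = sum(vi * RONi)
Contribution 1: 0.3 * 86.0 = 25.8
Contribution 2: 0.7 * 60.8 = 42.56
RON_blend = 25.8 + 42.56 = 68.36

68.36


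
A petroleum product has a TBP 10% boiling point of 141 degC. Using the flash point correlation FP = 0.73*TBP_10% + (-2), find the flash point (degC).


FP = 0.73 * 141 + (-2) = 100.93

100.93 degC


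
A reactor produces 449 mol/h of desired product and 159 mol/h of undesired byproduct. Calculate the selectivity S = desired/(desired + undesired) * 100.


Selectivity = desired / (desired + undesired) * 100
Total products = 449 + 159 = 608 mol/h
S = 449 / 608 * 100
= 0.7385 * 100
= 73.85 %

73.85 %


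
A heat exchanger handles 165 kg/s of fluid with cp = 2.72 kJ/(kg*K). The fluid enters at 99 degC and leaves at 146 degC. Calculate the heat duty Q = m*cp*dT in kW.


Q = m_dot * cp * delta_T
delta_T = 146 - 99 = 47 K
Q = 165 * 2.72 * 47
= 448.8 * 47
= 21093.6 kW

21093.6 kW


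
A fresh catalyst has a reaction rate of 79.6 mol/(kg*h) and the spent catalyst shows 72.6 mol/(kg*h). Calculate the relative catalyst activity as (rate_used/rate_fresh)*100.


Activity (%) = (rate_used / rate_fresh) * 100
rate_used = 72.6, rate_fresh = 79.6
= (72.6 / 79.6) * 100
= 0.9121 * 100 = 91.21

91.21 %


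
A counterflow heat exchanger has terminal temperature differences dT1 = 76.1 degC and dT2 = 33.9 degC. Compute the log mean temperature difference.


LMTD = (dT1 - dT2) / ln(dT1/dT2)
= (76.1 - 33.9) / ln(76.1 / 33.9) = 42.2 / 0.808633 = 52.19

52.19 degC


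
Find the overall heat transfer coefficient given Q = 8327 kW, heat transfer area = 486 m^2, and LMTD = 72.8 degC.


From Q = U*A*LMTD, U = Q / (A * LMTD)
U = 8327 / (486 * 72.8) = 8327 / 35380.8 = 0.2354

0.2354 kW/(m^2*K)


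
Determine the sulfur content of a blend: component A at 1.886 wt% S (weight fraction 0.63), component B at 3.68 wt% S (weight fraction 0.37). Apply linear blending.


Linear sulfur blending: S_blend = x1*S1 + x2*S2
Contribution 1: 0.63 * 1.886 = 1.18818 wt%
Contribution 2: 0.37 * 3.68 = 1.3616 wt%
S_blend = 1.18818 + 1.3616 = 2.54978

2.54978 wt%


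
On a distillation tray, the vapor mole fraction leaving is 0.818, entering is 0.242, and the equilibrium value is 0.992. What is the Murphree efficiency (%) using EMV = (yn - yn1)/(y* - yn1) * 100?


Murphree vapor efficiency: EMV = (y_n - y_(n-1)) / (y*_n - y_(n-1)) * 100
EMV = (0.818 - 0.242) / (0.992 - 0.242) * 100 = 0.576 / 0.75 * 100 = 76.80

76.80 %


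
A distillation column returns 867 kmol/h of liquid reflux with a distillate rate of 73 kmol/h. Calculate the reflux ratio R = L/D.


Reflux ratio definition: R = L / D (liquid returned / distillate withdrawn)
L = 867 kmol/h, D = 73 kmol/h
R = 867 / 73 = 11.88

11.88


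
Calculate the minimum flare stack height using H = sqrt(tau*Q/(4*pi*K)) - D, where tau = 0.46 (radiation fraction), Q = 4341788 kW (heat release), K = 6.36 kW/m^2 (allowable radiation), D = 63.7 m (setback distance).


tau*Q/(4*pi*K) = 0.46 * 4341788 / (4 * pi * 6.36) = 24989.6
sqrt(24989.6) = 158.081
H = 158.081 - 63.7 = 94.38

94.38 m


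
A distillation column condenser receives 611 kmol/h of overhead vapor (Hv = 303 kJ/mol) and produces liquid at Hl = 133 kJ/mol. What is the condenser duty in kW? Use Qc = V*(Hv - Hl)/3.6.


Qc = 611 * (303 - 133) / 3.6 = 611 * 170 / 3.6 = 28850

28850 kW


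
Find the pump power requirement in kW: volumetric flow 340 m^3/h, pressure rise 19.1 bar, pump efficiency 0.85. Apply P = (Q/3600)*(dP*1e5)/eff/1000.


Q = 340 / 3600 = 0.0944444 m^3/s
P = 0.0944444 * (19.1 * 1e5) / 0.85 / 1000 = 212.2

212.2 kW


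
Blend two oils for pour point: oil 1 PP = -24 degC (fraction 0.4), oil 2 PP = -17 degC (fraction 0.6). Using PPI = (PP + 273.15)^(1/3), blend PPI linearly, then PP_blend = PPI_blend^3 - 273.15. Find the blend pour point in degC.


PPI_1 = (-24 + 273.15)^(1/3) = 6.292458
PPI_2 = (-17 + 273.15)^(1/3) = 6.350844
PPI_blend = 0.4 * 6.292458 + 0.6 * 6.350844 = 6.32749
PP_blend = 6.32749^3 - 273.15 = 253.3345 - 273.15 = -19.82

-19.82 degC


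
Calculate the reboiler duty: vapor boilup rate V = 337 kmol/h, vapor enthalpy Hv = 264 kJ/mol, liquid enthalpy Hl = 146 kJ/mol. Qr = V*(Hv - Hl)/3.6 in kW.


Qr = 337 * (264 - 146) / 3.6 = 337 * 118 / 3.6 = 11050

11050 kW


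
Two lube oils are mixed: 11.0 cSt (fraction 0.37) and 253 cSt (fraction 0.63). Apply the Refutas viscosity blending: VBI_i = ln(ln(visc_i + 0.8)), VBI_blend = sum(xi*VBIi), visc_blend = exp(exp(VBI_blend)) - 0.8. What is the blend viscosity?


Refutas method: VBN_i = 14.534*ln(ln(visc_i + 0.8)) + 10.975, blended linearly by mass fraction; since VBN is linear in VBI_i = ln(ln(visc_i + 0.8)) and the fractions sum to 1, blend VBI directly: visc = exp(exp(VBI_blend)) - 0.8
VBI_1 = ln(ln(11.0 + 0.8)) = 0.903448
VBI_2 = ln(ln(253 + 0.8)) = 1.71137
VBI_blend = 0.37 * 0.903448 + 0.63 * 1.71137 = 1.41244
visc_blend = exp(exp(1.41244)) - 0.8 = 59.90

59.90 cSt


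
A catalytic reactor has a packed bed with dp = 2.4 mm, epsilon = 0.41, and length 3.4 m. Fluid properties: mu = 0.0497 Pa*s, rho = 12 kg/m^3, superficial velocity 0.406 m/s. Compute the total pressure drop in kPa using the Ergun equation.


dp = 2.4 mm = 0.0024 m
Viscous term = 150*0.0497*0.406*(1-0.41)^2 / (0.0024^2*0.41^3) = 2654020
Inertial term = 1.75*12*0.406^2*(1-0.41) / (0.0024*0.41^3) = 12347
dP/L = 2654020 + 12347 = 2666370 Pa/m
dP = 2666370 * 3.4 / 1000 = 9066 kPa

9066 kPa


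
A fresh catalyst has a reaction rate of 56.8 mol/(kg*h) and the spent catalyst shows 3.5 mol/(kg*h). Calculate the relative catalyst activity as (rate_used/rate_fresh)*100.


Activity (%) = (rate_used / rate_fresh) * 100
rate_used = 3.5, rate_fresh = 56.8
= (3.5 / 56.8) * 100
= 0.06162 * 100 = 6.162

6.162 %


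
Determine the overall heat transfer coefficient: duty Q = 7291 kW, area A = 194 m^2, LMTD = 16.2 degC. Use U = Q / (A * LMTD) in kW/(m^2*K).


From Q = U*A*LMTD, U = Q / (A * LMTD)
U = 7291 / (194 * 16.2) = 7291 / 3142.8 = 2.320

2.320 kW/(m^2*K)


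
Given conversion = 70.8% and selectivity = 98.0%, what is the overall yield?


Overall yield = conversion (%) * selectivity (%) / 100
Conversion = 70.8%, Selectivity = 98.0%
Y = 70.8 * 98.0 / 100
= 69.384 %

69.384 %


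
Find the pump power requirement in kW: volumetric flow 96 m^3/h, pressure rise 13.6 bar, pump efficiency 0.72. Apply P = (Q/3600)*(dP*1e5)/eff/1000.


Q = 96 / 3600 = 0.0266667 m^3/s
P = 0.0266667 * (13.6 * 1e5) / 0.72 / 1000 = 50.37

50.37 kW


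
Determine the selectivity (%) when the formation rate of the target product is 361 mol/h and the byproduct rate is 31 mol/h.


Selectivity = desired / (desired + undesired) * 100
Total products = 361 + 31 = 392 mol/h
S = 361 / 392 * 100
= 0.9209 * 100
= 92.09 %

92.09 %


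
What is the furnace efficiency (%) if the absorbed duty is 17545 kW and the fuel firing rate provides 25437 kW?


Furnace efficiency = Q_absorbed / Q_fuel * 100
= 17545 / 25437 * 100 = 68.97

68.97 %


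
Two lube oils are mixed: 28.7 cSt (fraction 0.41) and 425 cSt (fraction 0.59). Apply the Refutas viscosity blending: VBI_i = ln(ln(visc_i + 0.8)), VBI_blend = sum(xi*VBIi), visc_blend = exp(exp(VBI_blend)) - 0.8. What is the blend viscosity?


Refutas method: VBN_i = 14.534*ln(ln(visc_i + 0.8)) + 10.975, blended linearly by mass fraction; since VBN is linear in VBI_i = ln(ln(visc_i + 0.8)) and the fractions sum to 1, blend VBI directly: visc = exp(exp(VBI_blend)) - 0.8
VBI_1 = ln(ln(28.7 + 0.8)) = 1.21917
VBI_2 = ln(ln(425 + 0.8)) = 1.80071
VBI_blend = 0.41 * 1.21917 + 0.59 * 1.80071 = 1.56228
visc_blend = exp(exp(1.56228)) - 0.8 = 117.1

117.1 cSt


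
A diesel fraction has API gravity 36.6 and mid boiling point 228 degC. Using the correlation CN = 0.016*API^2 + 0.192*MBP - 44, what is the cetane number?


CN = 0.016 * 36.6^2 + 0.192 * 228 - 44
CN = 21.43296 + 43.776 - 44 = 21.20896

21.20896


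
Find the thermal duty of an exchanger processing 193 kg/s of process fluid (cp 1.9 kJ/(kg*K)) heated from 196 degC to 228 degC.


Q = m_dot * cp * delta_T
delta_T = 228 - 196 = 32 K
Q = 193 * 1.9 * 32
= 366.7 * 32
= 11734.4 kW

11734.4 kW


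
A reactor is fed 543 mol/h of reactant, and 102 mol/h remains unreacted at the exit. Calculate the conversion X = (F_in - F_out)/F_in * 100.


X = (F_in - F_out) / F_in * 100
Moles reacted = 543 - 102 = 441
X = 441 / 543 * 100
= 0.8122 * 100
= 81.22 %

81.22 %


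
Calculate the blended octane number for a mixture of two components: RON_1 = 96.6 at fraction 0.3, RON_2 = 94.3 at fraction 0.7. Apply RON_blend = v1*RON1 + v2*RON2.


Linear blending: RON_blend = sum(vi * RONi)
Contribution 1: 0.3 * 96.6 = 28.98
Contribution 2: 0.7 * 94.3 = 66.01
RON_blend = 28.98 + 66.01 = 94.99

94.99


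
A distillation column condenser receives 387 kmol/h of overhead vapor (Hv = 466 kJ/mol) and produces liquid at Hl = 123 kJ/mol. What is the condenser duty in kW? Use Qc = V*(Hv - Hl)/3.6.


Qc = 387 * (466 - 123) / 3.6 = 387 * 343 / 3.6 = 36870

36870 kW


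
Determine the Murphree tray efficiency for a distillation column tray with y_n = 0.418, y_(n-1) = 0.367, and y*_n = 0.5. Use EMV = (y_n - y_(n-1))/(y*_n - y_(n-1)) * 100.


Murphree vapor efficiency: EMV = (y_n - y_(n-1)) / (y*_n - y_(n-1)) * 100
EMV = (0.418 - 0.367) / (0.5 - 0.367) * 100 = 0.051 / 0.133 * 100 = 38.35

38.35 %


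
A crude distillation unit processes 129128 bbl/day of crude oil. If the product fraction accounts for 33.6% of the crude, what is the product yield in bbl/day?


Crude throughput = 129128 bbl/day
Fraction yield = 33.6%
yield = throughput * fraction / 100
yield = 129128 * 33.6 / 100 = 43387.008

43387.008 bbl/day


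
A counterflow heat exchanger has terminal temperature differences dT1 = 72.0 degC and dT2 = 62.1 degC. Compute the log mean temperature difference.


LMTD = (dT1 - dT2) / ln(dT1/dT2)
= (72.0 - 62.1) / ln(72.0 / 62.1) = 9.9 / 0.14792 = 66.93

66.93 degC


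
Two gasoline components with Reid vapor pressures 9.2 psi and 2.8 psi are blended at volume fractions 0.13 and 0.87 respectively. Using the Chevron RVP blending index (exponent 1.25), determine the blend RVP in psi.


Chevron index: RVP_blend = (sum xi*RVPi^1.25)^(1/1.25)
RVP^1.25 terms: 0.13 * 9.2^1.25 + 0.87 * 2.8^1.25 = 5.23408
RVP_blend = 5.23408^(1/1.25) = 3.759

3.759 psi


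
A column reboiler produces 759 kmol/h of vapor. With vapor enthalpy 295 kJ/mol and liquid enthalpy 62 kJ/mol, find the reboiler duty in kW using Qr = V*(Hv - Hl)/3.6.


Qr = 759 * (295 - 62) / 3.6 = 759 * 233 / 3.6 = 49120

49120 kW


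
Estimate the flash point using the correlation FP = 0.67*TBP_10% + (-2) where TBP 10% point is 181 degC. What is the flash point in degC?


FP = 0.67 * 181 + (-2) = 119.27

119.27 degC


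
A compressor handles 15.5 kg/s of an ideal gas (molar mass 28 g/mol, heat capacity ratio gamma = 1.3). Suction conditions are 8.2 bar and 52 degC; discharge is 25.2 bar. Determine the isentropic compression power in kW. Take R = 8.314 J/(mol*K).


Isentropic work: W = m*(gamma/(gamma-1))*(R*T1/MW)*((P2/P1)^((gamma-1)/gamma) - 1)
T1 = 52 + 273.15 = 325.15 K
Pressure ratio = 25.2 / 8.2 = 3.07317
Exponent = (1.3 - 1)/1.3 = 0.230769
(P2/P1)^exp - 1 = 3.07317^0.230769 - 1 = 0.295746
W = 15.5 * 1.3 / 0.3 * 8.314 * 325.15 / 28 * 0.295746 = 1918

1918 kW


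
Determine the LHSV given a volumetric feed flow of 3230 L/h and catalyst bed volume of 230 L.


LHSV = volumetric feed rate / catalyst volume
= 3230 L/h / 230 L
= 14.04 h^-1

14.04 h^-1


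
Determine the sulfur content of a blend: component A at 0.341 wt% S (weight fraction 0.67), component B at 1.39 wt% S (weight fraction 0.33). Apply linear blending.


Linear sulfur blending: S_blend = x1*S1 + x2*S2
Contribution 1: 0.67 * 0.341 = 0.22847 wt%
Contribution 2: 0.33 * 1.39 = 0.4587 wt%
S_blend = 0.22847 + 0.4587 = 0.68717

0.68717 wt%


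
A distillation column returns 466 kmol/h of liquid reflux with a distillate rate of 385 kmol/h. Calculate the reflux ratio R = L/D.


Reflux ratio definition: R = L / D (liquid returned / distillate withdrawn)
L = 466 kmol/h, D = 385 kmol/h
R = 466 / 385 = 1.210

1.210


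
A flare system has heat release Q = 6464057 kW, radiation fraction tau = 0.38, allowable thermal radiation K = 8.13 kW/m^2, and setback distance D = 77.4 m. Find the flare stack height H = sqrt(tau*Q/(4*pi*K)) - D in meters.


tau*Q/(4*pi*K) = 0.38 * 6464057 / (4 * pi * 8.13) = 24043
sqrt(24043) = 155.058
H = 155.058 - 77.4 = 77.66

77.66 m


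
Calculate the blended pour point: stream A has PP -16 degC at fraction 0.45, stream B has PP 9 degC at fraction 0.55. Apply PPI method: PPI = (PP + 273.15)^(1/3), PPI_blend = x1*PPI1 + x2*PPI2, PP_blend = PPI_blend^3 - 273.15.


PPI_1 = (-16 + 273.15)^(1/3) = 6.359098
PPI_2 = (9 + 273.15)^(1/3) = 6.558835
PPI_blend = 0.45 * 6.359098 + 0.55 * 6.558835 = 6.468953
PP_blend = 6.468953^3 - 273.15 = 270.7086 - 273.15 = -2.44

-2.44 degC


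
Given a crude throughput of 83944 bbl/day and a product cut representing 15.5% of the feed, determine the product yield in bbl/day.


Crude throughput = 83944 bbl/day
Fraction yield = 15.5%
yield = throughput * fraction / 100
yield = 83944 * 15.5 / 100 = 13011.32

13011.32 bbl/day


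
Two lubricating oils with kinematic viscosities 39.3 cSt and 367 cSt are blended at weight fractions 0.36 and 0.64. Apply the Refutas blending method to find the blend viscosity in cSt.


Refutas method: VBN_i = 14.534*ln(ln(visc_i + 0.8)) + 10.975, blended linearly by mass fraction; since VBN is linear in VBI_i = ln(ln(visc_i + 0.8)) and the fractions sum to 1, blend VBI directly: visc = exp(exp(VBI_blend)) - 0.8
VBI_1 = ln(ln(39.3 + 0.8)) = 1.306
VBI_2 = ln(ln(367 + 0.8)) = 1.77623
VBI_blend = 0.36 * 1.306 + 0.64 * 1.77623 = 1.60695
visc_blend = exp(exp(1.60695)) - 0.8 = 145.8

145.8 cSt


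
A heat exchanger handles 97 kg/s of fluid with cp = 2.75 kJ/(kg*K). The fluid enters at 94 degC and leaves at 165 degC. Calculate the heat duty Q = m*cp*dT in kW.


Q = m_dot * cp * delta_T
delta_T = 165 - 94 = 71 K
Q = 97 * 2.75 * 71
= 266.75 * 71
= 18939.25 kW

18939.25 kW


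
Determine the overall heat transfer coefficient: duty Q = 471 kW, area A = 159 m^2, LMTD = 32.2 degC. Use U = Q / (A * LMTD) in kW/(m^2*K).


From Q = U*A*LMTD, U = Q / (A * LMTD)
U = 471 / (159 * 32.2) = 471 / 5119.8 = 0.09200

0.09200 kW/(m^2*K)


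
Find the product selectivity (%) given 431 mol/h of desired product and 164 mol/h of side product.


Selectivity = desired / (desired + undesired) * 100
Total products = 431 + 164 = 595 mol/h
S = 431 / 595 * 100
= 0.7244 * 100
= 72.44 %

72.44 %


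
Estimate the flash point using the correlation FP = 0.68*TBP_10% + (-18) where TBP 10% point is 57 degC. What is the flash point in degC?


FP = 0.68 * 57 + (-18) = 20.76

20.76 degC


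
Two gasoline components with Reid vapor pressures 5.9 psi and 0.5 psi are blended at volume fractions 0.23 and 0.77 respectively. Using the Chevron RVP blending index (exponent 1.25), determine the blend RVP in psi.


Chevron index: RVP_blend = (sum xi*RVPi^1.25)^(1/1.25)
RVP^1.25 terms: 0.23 * 5.9^1.25 + 0.77 * 0.5^1.25 = 2.43866
RVP_blend = 2.43866^(1/1.25) = 2.040

2.040 psi


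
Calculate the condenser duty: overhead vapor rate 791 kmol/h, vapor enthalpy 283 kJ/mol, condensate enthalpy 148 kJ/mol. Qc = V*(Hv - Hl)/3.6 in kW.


Qc = 791 * (283 - 148) / 3.6 = 791 * 135 / 3.6 = 29660

29660 kW


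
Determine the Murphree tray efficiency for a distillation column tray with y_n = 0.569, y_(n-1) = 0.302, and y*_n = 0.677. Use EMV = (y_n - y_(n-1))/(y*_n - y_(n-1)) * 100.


Murphree vapor efficiency: EMV = (y_n - y_(n-1)) / (y*_n - y_(n-1)) * 100
EMV = (0.569 - 0.302) / (0.677 - 0.302) * 100 = 0.267 / 0.375 * 100 = 71.20

71.20 %


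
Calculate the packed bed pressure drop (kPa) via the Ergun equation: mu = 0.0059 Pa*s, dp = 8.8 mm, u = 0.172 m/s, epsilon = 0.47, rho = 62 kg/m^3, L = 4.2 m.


dp = 8.8 mm = 0.0088 m
Viscous term = 150*0.0059*0.172*(1-0.47)^2 / (0.0088^2*0.47^3) = 5318.2
Inertial term = 1.75*62*0.172^2*(1-0.47) / (0.0088*0.47^3) = 1862.03
dP/L = 5318.2 + 1862.03 = 7180.23 Pa/m
dP = 7180.23 * 4.2 / 1000 = 30.16 kPa

30.16 kPa
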